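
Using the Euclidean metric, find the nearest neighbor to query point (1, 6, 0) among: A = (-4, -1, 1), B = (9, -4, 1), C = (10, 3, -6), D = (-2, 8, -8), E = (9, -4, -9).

Distances: d(A) ≈ 8.6603, d(B) ≈ 12.8452, d(C) ≈ 11.225, d(D) ≈ 8.775, d(E) ≈ 15.6525. Nearest: A = (-4, -1, 1) with distance 8.6603.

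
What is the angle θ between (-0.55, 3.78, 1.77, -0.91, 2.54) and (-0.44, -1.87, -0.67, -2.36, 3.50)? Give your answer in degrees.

With u = (-0.55, 3.78, 1.77, -0.91, 2.54), v = (-0.44, -1.87, -0.67, -2.36, 3.50):
u·v = (-0.55)·(-0.44) + 3.78·(-1.87) + 1.77·(-0.67) + (-0.91)·(-2.36) + 2.54·3.5 = 0.242 + (-7.0686) + (-1.1859) + 2.1476 + 8.89 = 3.0251.
|u| = √((-0.55)² + 3.78² + 1.77² + (-0.91)² + 2.54²) = √(0.3025 + 14.2884 + 3.1329 + 0.8281 + 6.4516) = √25.0035, |v| = √((-0.44)² + (-1.87)² + (-0.67)² + (-2.36)² + 3.5²) = √(0.1936 + 3.4969 + 0.4489 + 5.5696 + 12.25) = √21.959.
cos θ = (u·v)/(|u||v|) = 3.0251/(√25.0035·√21.959) ≈ 0.129102
θ = arccos(0.129102) ≈ 82.58°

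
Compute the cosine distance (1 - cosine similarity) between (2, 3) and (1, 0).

With u = (2, 3), v = (1, 0):
u·v = 2·1 + 3·0 = 2 + 0 = 2.
|u| = √(2² + 3²) = √13, |v| = √(1² + 0²) = √1, so |u||v| = √(13·1) = √13.
cos θ = (u·v)/(|u||v|) = 2/√13 ≈ 0.5547
Cosine distance = 1 - cos θ ≈ 1 - 0.5547 = 0.4453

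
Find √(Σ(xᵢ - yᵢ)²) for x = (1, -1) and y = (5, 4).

√(Σ(x_i - y_i)²) = √((1 - 5)² + (-1 - 4)²)
= √((-4)² + (-5)²) = √(16 + 25) = √41 ≈ 6.4031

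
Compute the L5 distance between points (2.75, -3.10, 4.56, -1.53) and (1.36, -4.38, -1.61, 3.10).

(Σ|x_i - y_i|^5)^(1/5) = (|2.75 - 1.36|^5 + |-3.1 - (-4.38)|^5 + |4.56 - (-1.61)|^5 + |-1.53 - 3.1|^5)^(1/5)
= (1.39^5 + 1.28^5 + 6.17^5 + 4.63^5)^(1/5) ≈ (5.1889 + 3.436 + 8941.8179 + 2127.6734)^(1/5) = (11078.1162)^(1/5) ≈ 6.4401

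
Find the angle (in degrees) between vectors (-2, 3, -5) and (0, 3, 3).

With u = (-2, 3, -5), v = (0, 3, 3):
u·v = (-2)·0 + 3·3 + (-5)·3 = 0 + 9 + (-15) = -6.
|u| = √((-2)² + 3² + (-5)²) = √38, |v| = √(0² + 3² + 3²) = √18, so |u||v| = √(38·18) = √684.
cos θ = (u·v)/(|u||v|) = -6/√684 ≈ -0.229416
θ = arccos(-0.229416) ≈ 103.26°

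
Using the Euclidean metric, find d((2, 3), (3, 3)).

√(Σ(x_i - y_i)²) = √((2 - 3)² + (3 - 3)²)
= √((-1)² + 0²) = √(1 + 0) = √1 = 1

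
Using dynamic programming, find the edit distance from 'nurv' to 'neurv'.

Let D[i][j] be the edit distance between the first i characters of 'nurv' and the first j characters of 'neurv', with D[i][0] = i, D[0][j] = j, and D[i][j] = D[i-1][j-1] if the characters match, else 1 + min(D[i-1][j], D[i][j-1], D[i-1][j-1]). Filling the table (rows: prefixes of 'nurv', columns: prefixes of 'neurv'):
     ε  n  e  u  r  v
  ε  0  1  2  3  4  5
  n  1  0  1  2  3  4
  u  2  1  1  1  2  3
  r  3  2  2  2  1  2
  v  4  3  3  3  2  1
The bottom-right entry gives D[4][5] = 1, so no sequence of fewer than 1 edit works. Backtracking through the table gives one optimal edit sequence (1 edit):
  nurv → neurv (ins e @2)
Edit distance = 1.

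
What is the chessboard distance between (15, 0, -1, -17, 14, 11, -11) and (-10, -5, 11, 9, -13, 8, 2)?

max(|x_i - y_i|) = max(|15 - (-10)|, |0 - (-5)|, |-1 - 11|, |-17 - 9|, |14 - (-13)|, |11 - 8|, |-11 - 2|) = max(25, 5, 12, 26, 27, 3, 13) = 27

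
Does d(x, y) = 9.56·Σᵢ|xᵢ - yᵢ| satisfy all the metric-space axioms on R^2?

Yes. The L1 (Manhattan) norm induces a metric on R^2, and multiplying a metric by a positive constant 9.56 > 0 preserves all four axioms: non-negativity (9.56·||x-y|| ≥ 0), identity (9.56·||x-y|| = 0 ⟺ ||x-y|| = 0 ⟺ x = y), symmetry (||x-y|| = ||y-x||), and the triangle inequality (9.56·||x-z|| ≤ 9.56·||x-y|| + 9.56·||y-z||). So d is a metric.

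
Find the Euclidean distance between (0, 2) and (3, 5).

√(Σ(x_i - y_i)²) = √((0 - 3)² + (2 - 5)²)
= √((-3)² + (-3)²) = √(9 + 9) = √18 ≈ 4.2426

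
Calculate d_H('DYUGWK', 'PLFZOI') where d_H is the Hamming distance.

Differing positions: 1, 2, 3, 4, 5, 6. Hamming distance = 6.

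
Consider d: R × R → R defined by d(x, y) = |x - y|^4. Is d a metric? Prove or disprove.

No. d(x,y) = |x-y|^4 fails the triangle inequality since p = 4 > 1. Counterexample: x = 1, y = 3, z = 10. d(x,z) = |1 - 10|^4 = 9^4 = 6561, but d(x,y) + d(y,z) = 2^4 + 7^4 = 16 + 2401 = 2417. Since 6561 > 2417, the triangle inequality is violated.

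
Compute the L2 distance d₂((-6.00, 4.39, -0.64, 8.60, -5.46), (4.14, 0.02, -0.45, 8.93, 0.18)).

√(Σ(x_i - y_i)²) = √((-6 - 4.14)² + (4.39 - 0.02)² + (-0.64 - (-0.45))² + (8.6 - 8.93)² + (-5.46 - 0.18)²)
= √((-10.14)² + 4.37² + (-0.19)² + (-0.33)² + (-5.64)²) = √(102.8196 + 19.0969 + 0.0361 + 0.1089 + 31.8096) = √153.8711 ≈ 12.4045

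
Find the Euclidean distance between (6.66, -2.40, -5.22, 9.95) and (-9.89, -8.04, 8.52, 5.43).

√(Σ(x_i - y_i)²) = √((6.66 - (-9.89))² + (-2.4 - (-8.04))² + (-5.22 - 8.52)² + (9.95 - 5.43)²)
= √(16.55² + 5.64² + (-13.74)² + 4.52²) = √(273.9025 + 31.8096 + 188.7876 + 20.4304) = √514.9301 ≈ 22.6921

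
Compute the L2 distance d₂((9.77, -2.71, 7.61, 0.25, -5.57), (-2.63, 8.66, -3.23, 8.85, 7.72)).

√(Σ(x_i - y_i)²) = √((9.77 - (-2.63))² + (-2.71 - 8.66)² + (7.61 - (-3.23))² + (0.25 - 8.85)² + (-5.57 - 7.72)²)
= √(12.4² + (-11.37)² + 10.84² + (-8.6)² + (-13.29)²) = √(153.76 + 129.2769 + 117.5056 + 73.96 + 176.6241) = √651.1266 ≈ 25.5172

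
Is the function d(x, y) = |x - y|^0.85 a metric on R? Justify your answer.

Yes. With 0 < p = 0.85 ≤ 1, d(x,y) = |x-y|^0.85 is a metric on R. Non-negativity and symmetry are immediate; |x-y|^0.85 = 0 ⟺ |x-y| = 0 ⟺ x = y. For the triangle inequality, the function t ↦ t^0.85 is subadditive on [0,∞) when p ≤ 1, so |x-z|^0.85 ≤ (|x-y| + |y-z|)^0.85 ≤ |x-y|^0.85 + |y-z|^0.85.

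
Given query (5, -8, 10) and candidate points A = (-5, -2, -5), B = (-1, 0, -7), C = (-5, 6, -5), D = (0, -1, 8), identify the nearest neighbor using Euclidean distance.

Distances: d(A) = 19, d(B) ≈ 19.7231, d(C) ≈ 22.8254, d(D) ≈ 8.8318. Nearest: D = (0, -1, 8) with distance 8.8318.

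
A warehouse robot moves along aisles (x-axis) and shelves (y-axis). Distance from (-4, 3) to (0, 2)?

Σ|x_i - y_i| = |-4 - 0| + |3 - 2| = 4 + 1 = 5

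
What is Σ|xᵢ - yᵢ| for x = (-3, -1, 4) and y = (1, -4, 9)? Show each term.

Σ|x_i - y_i| = |-3 - 1| + |-1 - (-4)| + |4 - 9| = 4 + 3 + 5 = 12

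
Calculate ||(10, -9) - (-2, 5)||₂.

√(Σ(x_i - y_i)²) = √((10 - (-2))² + (-9 - 5)²)
= √(12² + (-14)²) = √(144 + 196) = √340 ≈ 18.4391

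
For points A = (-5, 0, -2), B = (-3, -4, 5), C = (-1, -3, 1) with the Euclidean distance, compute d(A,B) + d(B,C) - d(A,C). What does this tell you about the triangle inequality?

d(A,B) = √(2² + 4² + 7²) = √69 ≈ 8.3066, d(B,C) = √(2² + 1² + 4²) = √21 ≈ 4.5826, d(A,C) = √(4² + 3² + 3²) = √34 ≈ 5.831.
d(A,B) + d(B,C) - d(A,C) = 8.3066 + 4.5826 - 5.831 = 12.8892 - 5.831 = 7.0582 (to 4 decimal places). This is ≥ 0, so the triangle inequality holds for these points.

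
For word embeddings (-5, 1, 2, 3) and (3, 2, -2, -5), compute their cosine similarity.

With u = (-5, 1, 2, 3), v = (3, 2, -2, -5):
u·v = (-5)·3 + 1·2 + 2·(-2) + 3·(-5) = (-15) + 2 + (-4) + (-15) = -32.
|u| = √((-5)² + 1² + 2² + 3²) = √39, |v| = √(3² + 2² + (-2)² + (-5)²) = √42, so |u||v| = √(39·42) = √1638.
cos θ = (u·v)/(|u||v|) = -32/√1638 ≈ -0.7907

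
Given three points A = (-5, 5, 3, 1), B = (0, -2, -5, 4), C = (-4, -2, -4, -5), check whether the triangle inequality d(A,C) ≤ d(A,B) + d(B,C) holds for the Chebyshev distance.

d(A,B) = max(5, 7, 8, 3) = 8, d(B,C) = max(4, 0, 1, 9) = 9, d(A,C) = max(1, 7, 7, 6) = 7.
d(A,C) = 7 ≤ 8 + 9 = 17. Triangle inequality is satisfied.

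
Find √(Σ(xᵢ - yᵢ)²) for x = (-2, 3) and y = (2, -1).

√(Σ(x_i - y_i)²) = √((-2 - 2)² + (3 - (-1))²)
= √((-4)² + 4²) = √(16 + 16) = √32 ≈ 5.6569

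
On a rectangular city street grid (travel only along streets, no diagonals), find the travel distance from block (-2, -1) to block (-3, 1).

Σ|x_i - y_i| = |-2 - (-3)| + |-1 - 1| = 1 + 2 = 3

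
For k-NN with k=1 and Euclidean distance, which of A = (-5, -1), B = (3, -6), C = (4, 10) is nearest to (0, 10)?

Distances: d(A) ≈ 12.083, d(B) ≈ 16.2788, d(C) = 4. Nearest: C = (4, 10) with distance 4.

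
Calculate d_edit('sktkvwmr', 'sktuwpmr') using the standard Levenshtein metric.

Let D[i][j] be the edit distance between the first i characters of 'sktkvwmr' and the first j characters of 'sktuwpmr', with D[i][0] = i, D[0][j] = j, and D[i][j] = D[i-1][j-1] if the characters match, else 1 + min(D[i-1][j], D[i][j-1], D[i-1][j-1]). Filling the table (rows: prefixes of 'sktkvwmr', columns: prefixes of 'sktuwpmr'):
     ε  s  k  t  u  w  p  m  r
  ε  0  1  2  3  4  5  6  7  8
  s  1  0  1  2  3  4  5  6  7
  k  2  1  0  1  2  3  4  5  6
  t  3  2  1  0  1  2  3  4  5
  k  4  3  2  1  1  2  3  4  5
  v  5  4  3  2  2  2  3  4  5
  w  6  5  4  3  3  2  3  4  5
  m  7  6  5  4  4  3  3  3  4
  r  8  7  6  5  5  4  4  4  3
The bottom-right entry gives D[8][8] = 3, so no sequence of fewer than 3 edits works. Backtracking through the table gives one optimal edit sequence (3 edits):
  sktkvwmr → sktuvwmr (sub k→u @4)
  sktuvwmr → sktuwwmr (sub v→w @5)
  sktuwwmr → sktuwpmr (sub w→p @6)
Edit distance = 3.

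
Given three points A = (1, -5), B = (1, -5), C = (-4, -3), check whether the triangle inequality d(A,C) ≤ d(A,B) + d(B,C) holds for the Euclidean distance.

d(A,B) = √(0² + 0²) = √0 = 0, d(B,C) = √(5² + 2²) = √29 ≈ 5.3852, d(A,C) = √(5² + 2²) = √29 ≈ 5.3852.
d(A,C) ≈ 5.3852 ≤ 0 + 5.3852 = 5.3852. Triangle inequality is satisfied.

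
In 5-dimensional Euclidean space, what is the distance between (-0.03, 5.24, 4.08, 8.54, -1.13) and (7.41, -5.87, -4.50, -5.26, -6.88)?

√(Σ(x_i - y_i)²) = √((-0.03 - 7.41)² + (5.24 - (-5.87))² + (4.08 - (-4.5))² + (8.54 - (-5.26))² + (-1.13 - (-6.88))²)
= √((-7.44)² + 11.11² + 8.58² + 13.8² + 5.75²) = √(55.3536 + 123.4321 + 73.6164 + 190.44 + 33.0625) = √475.9046 ≈ 21.8152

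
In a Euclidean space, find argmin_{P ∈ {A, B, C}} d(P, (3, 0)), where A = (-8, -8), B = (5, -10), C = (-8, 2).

Distances: d(A) ≈ 13.6015, d(B) ≈ 10.198, d(C) ≈ 11.1803. Nearest: B = (5, -10) with distance 10.198.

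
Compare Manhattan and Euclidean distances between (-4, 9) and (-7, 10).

L1 = |-4 - (-7)| + |9 - 10| = 3 + 1 = 4
L2 = √(3² + 1²) = √10 ≈ 3.1623
L1 ≥ L2 always (equality iff movement is along one axis); L1 > L2 here.
Ratio L1/L2 = 4/√10 ≈ 1.2649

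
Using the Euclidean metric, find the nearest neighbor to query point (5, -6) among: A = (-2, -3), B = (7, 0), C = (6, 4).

Distances: d(A) ≈ 7.6158, d(B) ≈ 6.3246, d(C) ≈ 10.0499. Nearest: B = (7, 0) with distance 6.3246.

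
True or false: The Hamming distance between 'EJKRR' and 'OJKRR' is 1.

Differing positions: 1. Hamming distance = 1, so the claim is true.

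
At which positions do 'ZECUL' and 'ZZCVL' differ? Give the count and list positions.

Differing positions: 2, 4. Hamming distance = 2.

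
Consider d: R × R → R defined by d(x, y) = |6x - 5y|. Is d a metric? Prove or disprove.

No. d fails symmetry: d(1, 3) = |6·1 - 5·3| = |-9| = 9, but d(3, 1) = |6·3 - 5·1| = |13| = 13. Since 9 ≠ 13, d(x,y) ≠ d(y,x) in general.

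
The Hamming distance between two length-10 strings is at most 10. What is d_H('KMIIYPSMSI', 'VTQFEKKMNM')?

Differing positions: 1, 2, 3, 4, 5, 6, 7, 9, 10. Hamming distance = 9. The maximum possible Hamming distance for length-10 strings is 10, so d_H/10 = 9/10 = 0.9.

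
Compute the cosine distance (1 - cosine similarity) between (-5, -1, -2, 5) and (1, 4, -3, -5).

With u = (-5, -1, -2, 5), v = (1, 4, -3, -5):
u·v = (-5)·1 + (-1)·4 + (-2)·(-3) + 5·(-5) = (-5) + (-4) + 6 + (-25) = -28.
|u| = √((-5)² + (-1)² + (-2)² + 5²) = √55, |v| = √(1² + 4² + (-3)² + (-5)²) = √51, so |u||v| = √(55·51) = √2805.
cos θ = (u·v)/(|u||v|) = -28/√2805 ≈ -0.5287
Cosine distance = 1 - cos θ ≈ 1 - (-0.5287) = 1.5287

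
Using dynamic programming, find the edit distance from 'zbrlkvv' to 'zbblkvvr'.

Let D[i][j] be the edit distance between the first i characters of 'zbrlkvv' and the first j characters of 'zbblkvvr', with D[i][0] = i, D[0][j] = j, and D[i][j] = D[i-1][j-1] if the characters match, else 1 + min(D[i-1][j], D[i][j-1], D[i-1][j-1]). Filling the table (rows: prefixes of 'zbrlkvv', columns: prefixes of 'zbblkvvr'):
     ε  z  b  b  l  k  v  v  r
  ε  0  1  2  3  4  5  6  7  8
  z  1  0  1  2  3  4  5  6  7
  b  2  1  0  1  2  3  4  5  6
  r  3  2  1  1  2  3  4  5  5
  l  4  3  2  2  1  2  3  4  5
  k  5  4  3  3  2  1  2  3  4
  v  6  5  4  4  3  2  1  2  3
  v  7  6  5  5  4  3  2  1  2
The bottom-right entry gives D[7][8] = 2, so no sequence of fewer than 2 edits works. Backtracking through the table gives one optimal edit sequence (2 edits):
  zbrlkvv → zbblkvv (sub r→b @3)
  zbblkvv → zbblkvvr (ins r @8)
Edit distance = 2.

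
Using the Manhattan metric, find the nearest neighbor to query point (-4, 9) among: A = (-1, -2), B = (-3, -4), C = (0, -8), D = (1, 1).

Distances: d(A) = 14, d(B) = 14, d(C) = 21, d(D) = 13. Nearest: D = (1, 1) with distance 13.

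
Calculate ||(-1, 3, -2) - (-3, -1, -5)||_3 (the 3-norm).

(Σ|x_i - y_i|^3)^(1/3) = (|-1 - (-3)|^3 + |3 - (-1)|^3 + |-2 - (-5)|^3)^(1/3)
= (2^3 + 4^3 + 3^3)^(1/3) = (8 + 64 + 27)^(1/3) = (99)^(1/3) ≈ 4.6261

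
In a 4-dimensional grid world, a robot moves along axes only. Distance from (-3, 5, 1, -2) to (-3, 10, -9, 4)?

Σ|x_i - y_i| = |-3 - (-3)| + |5 - 10| + |1 - (-9)| + |-2 - 4| = 0 + 5 + 10 + 6 = 21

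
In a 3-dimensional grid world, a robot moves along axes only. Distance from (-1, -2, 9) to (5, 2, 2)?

Σ|x_i - y_i| = |-1 - 5| + |-2 - 2| + |9 - 2| = 6 + 4 + 7 = 17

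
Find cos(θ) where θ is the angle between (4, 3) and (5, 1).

With u = (4, 3), v = (5, 1):
u·v = 4·5 + 3·1 = 20 + 3 = 23.
|u| = √(4² + 3²) = √25, |v| = √(5² + 1²) = √26, so |u||v| = √(25·26) = √650.
cos θ = (u·v)/(|u||v|) = 23/√650 ≈ 0.9021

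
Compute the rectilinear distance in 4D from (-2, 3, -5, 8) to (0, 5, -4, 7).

Σ|x_i - y_i| = |-2 - 0| + |3 - 5| + |-5 - (-4)| + |8 - 7| = 2 + 2 + 1 + 1 = 6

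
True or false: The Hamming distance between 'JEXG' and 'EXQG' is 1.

Differing positions: 1, 2, 3. Hamming distance = 3, so the claim that d_H = 1 is false.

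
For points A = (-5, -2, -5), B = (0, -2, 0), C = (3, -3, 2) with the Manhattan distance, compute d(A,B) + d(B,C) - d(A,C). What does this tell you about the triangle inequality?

d(A,B) = 5 + 0 + 5 = 10, d(B,C) = 3 + 1 + 2 = 6, d(A,C) = 8 + 1 + 7 = 16.
d(A,B) + d(B,C) - d(A,C) = 10 + 6 - 16 = 16 - 16 = 0. This is ≥ 0, so the triangle inequality holds for these points.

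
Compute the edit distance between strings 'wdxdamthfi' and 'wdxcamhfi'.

Let D[i][j] be the edit distance between the first i characters of 'wdxdamthfi' and the first j characters of 'wdxcamhfi', with D[i][0] = i, D[0][j] = j, and D[i][j] = D[i-1][j-1] if the characters match, else 1 + min(D[i-1][j], D[i][j-1], D[i-1][j-1]). Filling the table (rows: prefixes of 'wdxdamthfi', columns: prefixes of 'wdxcamhfi'):
     ε  w  d  x  c  a  m  h  f  i
  ε  0  1  2  3  4  5  6  7  8  9
  w  1  0  1  2  3  4  5  6  7  8
  d  2  1  0  1  2  3  4  5  6  7
  x  3  2  1  0  1  2  3  4  5  6
  d  4  3  2  1  1  2  3  4  5  6
  a  5  4  3  2  2  1  2  3  4  5
  m  6  5  4  3  3  2  1  2  3  4
  t  7  6  5  4  4  3  2  2  3  4
  h  8  7  6  5  5  4  3  2  3  4
  f  9  8  7  6  6  5  4  3  2  3
  i 10  9  8  7  7  6  5  4  3  2
The bottom-right entry gives D[10][9] = 2, so no sequence of fewer than 2 edits works. Backtracking through the table gives one optimal edit sequence (2 edits):
  wdxdamthfi → wdxcamthfi (sub d→c @4)
  wdxcamthfi → wdxcamhfi (del t @7)
Edit distance = 2.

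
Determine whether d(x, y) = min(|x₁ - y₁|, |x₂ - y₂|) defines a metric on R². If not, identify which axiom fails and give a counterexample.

No. d fails identity of indiscernibles: take x = (1, 0) and y = (1, 6). Then d(x,y) = min(|1 - 1|, |0 - 6|) = min(0, 6) = 0, yet x ≠ y.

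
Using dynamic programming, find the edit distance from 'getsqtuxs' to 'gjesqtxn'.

Let D[i][j] be the edit distance between the first i characters of 'getsqtuxs' and the first j characters of 'gjesqtxn', with D[i][0] = i, D[0][j] = j, and D[i][j] = D[i-1][j-1] if the characters match, else 1 + min(D[i-1][j], D[i][j-1], D[i-1][j-1]). Filling the table (rows: prefixes of 'getsqtuxs', columns: prefixes of 'gjesqtxn'):
     ε  g  j  e  s  q  t  x  n
  ε  0  1  2  3  4  5  6  7  8
  g  1  0  1  2  3  4  5  6  7
  e  2  1  1  1  2  3  4  5  6
  t  3  2  2  2  2  3  3  4  5
  s  4  3  3  3  2  3  4  4  5
  q  5  4  4  4  3  2  3  4  5
  t  6  5  5  5  4  3  2  3  4
  u  7  6  6  6  5  4  3  3  4
  x  8  7  7  7  6  5  4  3  4
  s  9  8  8  8  7  6  5  4  4
The bottom-right entry gives D[9][8] = 4, so no sequence of fewer than 4 edits works. Backtracking through the table gives one optimal edit sequence (4 edits):
  getsqtuxs → gjtsqtuxs (sub e→j @2)
  gjtsqtuxs → gjesqtuxs (sub t→e @3)
  gjesqtuxs → gjesqtxs (del u @7)
  gjesqtxs → gjesqtxn (sub s→n @8)
Edit distance = 4.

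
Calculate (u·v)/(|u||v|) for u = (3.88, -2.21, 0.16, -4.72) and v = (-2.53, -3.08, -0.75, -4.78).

With u = (3.88, -2.21, 0.16, -4.72), v = (-2.53, -3.08, -0.75, -4.78):
u·v = 3.88·(-2.53) + (-2.21)·(-3.08) + 0.16·(-0.75) + (-4.72)·(-4.78) = (-9.8164) + 6.8068 + (-0.12) + 22.5616 = 19.432.
|u| = √(3.88² + (-2.21)² + 0.16² + (-4.72)²) = √(15.0544 + 4.8841 + 0.0256 + 22.2784) = √42.2425, |v| = √((-2.53)² + (-3.08)² + (-0.75)² + (-4.78)²) = √(6.4009 + 9.4864 + 0.5625 + 22.8484) = √39.2982.
cos θ = (u·v)/(|u||v|) = 19.432/(√42.2425·√39.2982) ≈ 0.4769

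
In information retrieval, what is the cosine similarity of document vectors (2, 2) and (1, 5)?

With u = (2, 2), v = (1, 5):
u·v = 2·1 + 2·5 = 2 + 10 = 12.
|u| = √(2² + 2²) = √8, |v| = √(1² + 5²) = √26, so |u||v| = √(8·26) = √208.
cos θ = (u·v)/(|u||v|) = 12/√208 ≈ 0.8321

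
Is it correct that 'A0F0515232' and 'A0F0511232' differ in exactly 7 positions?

Differing positions: 7. Hamming distance = 1, so the claim that d_H = 7 is false.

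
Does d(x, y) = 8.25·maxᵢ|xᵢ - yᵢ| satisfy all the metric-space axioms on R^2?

Yes. The L∞ (Chebyshev) norm induces a metric on R^2, and multiplying a metric by a positive constant 8.25 > 0 preserves all four axioms: non-negativity (8.25·||x-y|| ≥ 0), identity (8.25·||x-y|| = 0 ⟺ ||x-y|| = 0 ⟺ x = y), symmetry (||x-y|| = ||y-x||), and the triangle inequality (8.25·||x-z|| ≤ 8.25·||x-y|| + 8.25·||y-z||). So d is a metric.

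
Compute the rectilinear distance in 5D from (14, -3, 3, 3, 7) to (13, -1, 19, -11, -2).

Σ|x_i - y_i| = |14 - 13| + |-3 - (-1)| + |3 - 19| + |3 - (-11)| + |7 - (-2)| = 1 + 2 + 16 + 14 + 9 = 42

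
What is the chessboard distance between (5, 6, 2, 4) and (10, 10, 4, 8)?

max(|x_i - y_i|) = max(|5 - 10|, |6 - 10|, |2 - 4|, |4 - 8|) = max(5, 4, 2, 4) = 5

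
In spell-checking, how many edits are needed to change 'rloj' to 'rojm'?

Let D[i][j] be the edit distance between the first i characters of 'rloj' and the first j characters of 'rojm', with D[i][0] = i, D[0][j] = j, and D[i][j] = D[i-1][j-1] if the characters match, else 1 + min(D[i-1][j], D[i][j-1], D[i-1][j-1]). Filling the table (rows: prefixes of 'rloj', columns: prefixes of 'rojm'):
     ε  r  o  j  m
  ε  0  1  2  3  4
  r  1  0  1  2  3
  l  2  1  1  2  3
  o  3  2  1  2  3
  j  4  3  2  1  2
The bottom-right entry gives D[4][4] = 2, so no sequence of fewer than 2 edits works. Backtracking through the table gives one optimal edit sequence (2 edits):
  rloj → roj (del l @2)
  roj → rojm (ins m @4)
Edit distance = 2.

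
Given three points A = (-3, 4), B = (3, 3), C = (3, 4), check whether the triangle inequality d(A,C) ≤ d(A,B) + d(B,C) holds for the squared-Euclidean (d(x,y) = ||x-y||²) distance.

d(A,B) = 6² + 1² = 37, d(B,C) = 0² + 1² = 1, d(A,C) = 6² + 0² = 36.
d(A,C) = 36 ≤ 37 + 1 = 38. Triangle inequality is satisfied.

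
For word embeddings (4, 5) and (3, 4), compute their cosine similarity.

With u = (4, 5), v = (3, 4):
u·v = 4·3 + 5·4 = 12 + 20 = 32.
|u| = √(4² + 5²) = √41, |v| = √(3² + 4²) = √25, so |u||v| = √(41·25) = √1025.
cos θ = (u·v)/(|u||v|) = 32/√1025 ≈ 0.9995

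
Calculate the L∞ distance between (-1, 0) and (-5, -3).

max(|x_i - y_i|) = max(|-1 - (-5)|, |0 - (-3)|) = max(4, 3) = 4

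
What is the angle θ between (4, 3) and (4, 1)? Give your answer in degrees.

With u = (4, 3), v = (4, 1):
u·v = 4·4 + 3·1 = 16 + 3 = 19.
|u| = √(4² + 3²) = √25, |v| = √(4² + 1²) = √17, so |u||v| = √(25·17) = √425.
cos θ = (u·v)/(|u||v|) = 19/√425 ≈ 0.921635
θ = arccos(0.921635) ≈ 22.83°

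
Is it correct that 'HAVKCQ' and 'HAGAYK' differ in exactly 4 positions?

Differing positions: 3, 4, 5, 6. Hamming distance = 4, so the claim is true.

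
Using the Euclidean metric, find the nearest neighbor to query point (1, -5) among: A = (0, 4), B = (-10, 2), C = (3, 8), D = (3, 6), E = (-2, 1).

Distances: d(A) ≈ 9.0554, d(B) ≈ 13.0384, d(C) ≈ 13.1529, d(D) ≈ 11.1803, d(E) ≈ 6.7082. Nearest: E = (-2, 1) with distance 6.7082.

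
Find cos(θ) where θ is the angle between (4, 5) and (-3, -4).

With u = (4, 5), v = (-3, -4):
u·v = 4·(-3) + 5·(-4) = (-12) + (-20) = -32.
|u| = √(4² + 5²) = √41, |v| = √((-3)² + (-4)²) = √25, so |u||v| = √(41·25) = √1025.
cos θ = (u·v)/(|u||v|) = -32/√1025 ≈ -0.9995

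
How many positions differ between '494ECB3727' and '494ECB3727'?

Differing positions: none. Hamming distance = 0.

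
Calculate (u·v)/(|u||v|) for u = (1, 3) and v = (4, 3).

With u = (1, 3), v = (4, 3):
u·v = 1·4 + 3·3 = 4 + 9 = 13.
|u| = √(1² + 3²) = √10, |v| = √(4² + 3²) = √25, so |u||v| = √(10·25) = √250.
cos θ = (u·v)/(|u||v|) = 13/√250 ≈ 0.8222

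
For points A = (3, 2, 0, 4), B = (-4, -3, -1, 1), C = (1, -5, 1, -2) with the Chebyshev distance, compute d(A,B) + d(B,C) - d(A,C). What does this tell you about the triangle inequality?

d(A,B) = max(7, 5, 1, 3) = 7, d(B,C) = max(5, 2, 2, 3) = 5, d(A,C) = max(2, 7, 1, 6) = 7.
d(A,B) + d(B,C) - d(A,C) = 7 + 5 - 7 = 12 - 7 = 5. This is ≥ 0, so the triangle inequality holds for these points.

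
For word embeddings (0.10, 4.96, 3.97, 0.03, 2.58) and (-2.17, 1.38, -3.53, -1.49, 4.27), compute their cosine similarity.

With u = (0.10, 4.96, 3.97, 0.03, 2.58), v = (-2.17, 1.38, -3.53, -1.49, 4.27):
u·v = 0.1·(-2.17) + 4.96·1.38 + 3.97·(-3.53) + 0.03·(-1.49) + 2.58·4.27 = (-0.217) + 6.8448 + (-14.0141) + (-0.0447) + 11.0166 = 3.5856.
|u| = √(0.1² + 4.96² + 3.97² + 0.03² + 2.58²) = √(0.01 + 24.6016 + 15.7609 + 0.0009 + 6.6564) = √47.0298, |v| = √((-2.17)² + 1.38² + (-3.53)² + (-1.49)² + 4.27²) = √(4.7089 + 1.9044 + 12.4609 + 2.2201 + 18.2329) = √39.5272.
cos θ = (u·v)/(|u||v|) = 3.5856/(√47.0298·√39.5272) ≈ 0.0832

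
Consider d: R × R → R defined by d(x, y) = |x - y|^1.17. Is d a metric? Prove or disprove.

No. d(x,y) = |x-y|^1.17 fails the triangle inequality since p = 1.17 > 1. Counterexample: x = -1, y = 1, z = 5. d(x,z) = |-1 - 5|^1.17 = 6^1.17 ≈ 8.1365, but d(x,y) + d(y,z) = 2^1.17 + 4^1.17 ≈ 2.2501 + 5.063 = 7.3131. Since 8.1365 > 7.3131, the triangle inequality is violated.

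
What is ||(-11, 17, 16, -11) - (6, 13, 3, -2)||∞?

max(|x_i - y_i|) = max(|-11 - 6|, |17 - 13|, |16 - 3|, |-11 - (-2)|) = max(17, 4, 13, 9) = 17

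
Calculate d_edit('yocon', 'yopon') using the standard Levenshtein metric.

Let D[i][j] be the edit distance between the first i characters of 'yocon' and the first j characters of 'yopon', with D[i][0] = i, D[0][j] = j, and D[i][j] = D[i-1][j-1] if the characters match, else 1 + min(D[i-1][j], D[i][j-1], D[i-1][j-1]). Filling the table (rows: prefixes of 'yocon', columns: prefixes of 'yopon'):
     ε  y  o  p  o  n
  ε  0  1  2  3  4  5
  y  1  0  1  2  3  4
  o  2  1  0  1  2  3
  c  3  2  1  1  2  3
  o  4  3  2  2  1  2
  n  5  4  3  3  2  1
The bottom-right entry gives D[5][5] = 1, so no sequence of fewer than 1 edit works. Backtracking through the table gives one optimal edit sequence (1 edit):
  yocon → yopon (sub c→p @3)
Edit distance = 1.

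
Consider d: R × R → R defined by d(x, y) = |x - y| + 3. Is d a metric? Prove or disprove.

No. d fails identity of indiscernibles (specifically d(x,x) = 0): d(1, 1) = |1 - 1| + 3 = 0 + 3 = 3 ≠ 0.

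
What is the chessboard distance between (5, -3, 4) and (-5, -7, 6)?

max(|x_i - y_i|) = max(|5 - (-5)|, |-3 - (-7)|, |4 - 6|) = max(10, 4, 2) = 10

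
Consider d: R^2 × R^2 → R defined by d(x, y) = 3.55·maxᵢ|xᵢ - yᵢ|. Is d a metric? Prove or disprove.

Yes. The L∞ (Chebyshev) norm induces a metric on R^2, and multiplying a metric by a positive constant 3.55 > 0 preserves all four axioms: non-negativity (3.55·||x-y|| ≥ 0), identity (3.55·||x-y|| = 0 ⟺ ||x-y|| = 0 ⟺ x = y), symmetry (||x-y|| = ||y-x||), and the triangle inequality (3.55·||x-z|| ≤ 3.55·||x-y|| + 3.55·||y-z||). So d is a metric.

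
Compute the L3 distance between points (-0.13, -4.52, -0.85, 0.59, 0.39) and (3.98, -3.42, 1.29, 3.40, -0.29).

(Σ|x_i - y_i|^3)^(1/3) = (|-0.13 - 3.98|^3 + |-4.52 - (-3.42)|^3 + |-0.85 - 1.29|^3 + |0.59 - 3.4|^3 + |0.39 - (-0.29)|^3)^(1/3)
= (4.11^3 + 1.1^3 + 2.14^3 + 2.81^3 + 0.68^3)^(1/3) ≈ (69.4265 + 1.331 + 9.8003 + 22.188 + 0.3144)^(1/3) = (103.0602)^(1/3) ≈ 4.6885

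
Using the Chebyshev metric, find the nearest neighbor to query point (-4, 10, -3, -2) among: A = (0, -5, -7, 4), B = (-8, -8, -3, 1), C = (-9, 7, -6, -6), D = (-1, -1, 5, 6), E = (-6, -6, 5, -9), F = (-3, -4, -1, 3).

Distances: d(A) = 15, d(B) = 18, d(C) = 5, d(D) = 11, d(E) = 16, d(F) = 14. Nearest: C = (-9, 7, -6, -6) with distance 5.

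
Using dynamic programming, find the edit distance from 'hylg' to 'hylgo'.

Let D[i][j] be the edit distance between the first i characters of 'hylg' and the first j characters of 'hylgo', with D[i][0] = i, D[0][j] = j, and D[i][j] = D[i-1][j-1] if the characters match, else 1 + min(D[i-1][j], D[i][j-1], D[i-1][j-1]). Filling the table (rows: prefixes of 'hylg', columns: prefixes of 'hylgo'):
     ε  h  y  l  g  o
  ε  0  1  2  3  4  5
  h  1  0  1  2  3  4
  y  2  1  0  1  2  3
  l  3  2  1  0  1  2
  g  4  3  2  1  0  1
The bottom-right entry gives D[4][5] = 1, so no sequence of fewer than 1 edit works. Backtracking through the table gives one optimal edit sequence (1 edit):
  hylg → hylgo (ins o @5)
Edit distance = 1.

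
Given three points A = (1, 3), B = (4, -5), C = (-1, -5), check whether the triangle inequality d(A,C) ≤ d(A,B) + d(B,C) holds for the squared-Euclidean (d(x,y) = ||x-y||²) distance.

d(A,B) = 3² + 8² = 73, d(B,C) = 5² + 0² = 25, d(A,C) = 2² + 8² = 68.
d(A,C) = 68 ≤ 73 + 25 = 98. Triangle inequality is satisfied.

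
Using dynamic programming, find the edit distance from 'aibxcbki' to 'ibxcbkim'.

Let D[i][j] be the edit distance between the first i characters of 'aibxcbki' and the first j characters of 'ibxcbkim', with D[i][0] = i, D[0][j] = j, and D[i][j] = D[i-1][j-1] if the characters match, else 1 + min(D[i-1][j], D[i][j-1], D[i-1][j-1]). Filling the table (rows: prefixes of 'aibxcbki', columns: prefixes of 'ibxcbkim'):
     ε  i  b  x  c  b  k  i  m
  ε  0  1  2  3  4  5  6  7  8
  a  1  1  2  3  4  5  6  7  8
  i  2  1  2  3  4  5  6  6  7
  b  3  2  1  2  3  4  5  6  7
  x  4  3  2  1  2  3  4  5  6
  c  5  4  3  2  1  2  3  4  5
  b  6  5  4  3  2  1  2  3  4
  k  7  6  5  4  3  2  1  2  3
  i  8  7  6  5  4  3  2  1  2
The bottom-right entry gives D[8][8] = 2, so no sequence of fewer than 2 edits works. Backtracking through the table gives one optimal edit sequence (2 edits):
  aibxcbki → ibxcbki (del a @1)
  ibxcbki → ibxcbkim (ins m @8)
Edit distance = 2.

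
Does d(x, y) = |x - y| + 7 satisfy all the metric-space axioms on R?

No. d fails identity of indiscernibles (specifically d(x,x) = 0): d(-8, -8) = |-8 - (-8)| + 7 = 0 + 7 = 7 ≠ 0.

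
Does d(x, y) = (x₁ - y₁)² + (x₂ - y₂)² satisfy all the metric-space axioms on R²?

No. The squared Euclidean distance fails the triangle inequality. Counterexample: x = (0, 0), y = (3, 5), z = (6, 10). d(x,z) = 6² + 10² = 136, but d(x,y) + d(y,z) = (3² + 5²) + (3² + 5²) = 34 + 34 = 68. Since 136 > 68, the triangle inequality is violated. (Note: √d, the ordinary Euclidean distance, IS a metric.)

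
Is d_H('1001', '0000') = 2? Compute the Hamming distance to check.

Differing positions: 1, 4. Hamming distance = 2, so the claim is true.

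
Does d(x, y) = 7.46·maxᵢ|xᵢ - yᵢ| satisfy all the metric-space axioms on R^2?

Yes. The L∞ (Chebyshev) norm induces a metric on R^2, and multiplying a metric by a positive constant 7.46 > 0 preserves all four axioms: non-negativity (7.46·||x-y|| ≥ 0), identity (7.46·||x-y|| = 0 ⟺ ||x-y|| = 0 ⟺ x = y), symmetry (||x-y|| = ||y-x||), and the triangle inequality (7.46·||x-z|| ≤ 7.46·||x-y|| + 7.46·||y-z||). So d is a metric.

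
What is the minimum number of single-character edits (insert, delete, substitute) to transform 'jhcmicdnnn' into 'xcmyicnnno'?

Let D[i][j] be the edit distance between the first i characters of 'jhcmicdnnn' and the first j characters of 'xcmyicnnno', with D[i][0] = i, D[0][j] = j, and D[i][j] = D[i-1][j-1] if the characters match, else 1 + min(D[i-1][j], D[i][j-1], D[i-1][j-1]). Filling the table (rows: prefixes of 'jhcmicdnnn', columns: prefixes of 'xcmyicnnno'):
     ε  x  c  m  y  i  c  n  n  n  o
  ε  0  1  2  3  4  5  6  7  8  9 10
  j  1  1  2  3  4  5  6  7  8  9 10
  h  2  2  2  3  4  5  6  7  8  9 10
  c  3  3  2  3  4  5  5  6  7  8  9
  m  4  4  3  2  3  4  5  6  7  8  9
  i  5  5  4  3  3  3  4  5  6  7  8
  c  6  6  5  4  4  4  3  4  5  6  7
  d  7  7  6  5  5  5  4  4  5  6  7
  n  8  8  7  6  6  6  5  4  4  5  6
  n  9  9  8  7  7  7  6  5  4  4  5
  n 10 10  9  8  8  8  7  6  5  4  5
The bottom-right entry gives D[10][10] = 5, so no sequence of fewer than 5 edits works. Backtracking through the table gives one optimal edit sequence (5 edits):
  jhcmicdnnn → hcmicdnnn (del j @1)
  hcmicdnnn → xcmicdnnn (sub h→x @1)
  xcmicdnnn → xcmyicdnnn (ins y @4)
  xcmyicdnnn → xcmyicnnnn (sub d→n @7)
  xcmyicnnnn → xcmyicnnno (sub n→o @10)
Edit distance = 5.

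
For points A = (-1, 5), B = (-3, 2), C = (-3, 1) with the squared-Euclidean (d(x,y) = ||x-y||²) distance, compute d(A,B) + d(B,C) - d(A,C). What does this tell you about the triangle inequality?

d(A,B) = 2² + 3² = 13, d(B,C) = 0² + 1² = 1, d(A,C) = 2² + 4² = 20.
d(A,B) + d(B,C) - d(A,C) = 13 + 1 - 20 = 14 - 20 = -6. This is < 0, so the triangle inequality FAILS for these points (squared-Euclidean is not a metric).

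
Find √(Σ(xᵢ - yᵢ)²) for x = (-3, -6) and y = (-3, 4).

√(Σ(x_i - y_i)²) = √((-3 - (-3))² + (-6 - 4)²)
= √(0² + (-10)²) = √(0 + 100) = √100 = 10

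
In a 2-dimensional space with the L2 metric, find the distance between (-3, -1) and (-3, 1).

(Σ|x_i - y_i|^2)^(1/2) = (|-3 - (-3)|^2 + |-1 - 1|^2)^(1/2)
= (0^2 + 2^2)^(1/2) = (0 + 4)^(1/2) = (4)^(1/2) = 2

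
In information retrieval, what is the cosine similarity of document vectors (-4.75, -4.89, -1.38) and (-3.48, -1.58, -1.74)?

With u = (-4.75, -4.89, -1.38), v = (-3.48, -1.58, -1.74):
u·v = (-4.75)·(-3.48) + (-4.89)·(-1.58) + (-1.38)·(-1.74) = 16.53 + 7.7262 + 2.4012 = 26.6574.
|u| = √((-4.75)² + (-4.89)² + (-1.38)²) = √(22.5625 + 23.9121 + 1.9044) = √48.379, |v| = √((-3.48)² + (-1.58)² + (-1.74)²) = √(12.1104 + 2.4964 + 3.0276) = √17.6344.
cos θ = (u·v)/(|u||v|) = 26.6574/(√48.379·√17.6344) ≈ 0.9127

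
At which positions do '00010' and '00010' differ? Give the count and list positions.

Differing positions: none. Hamming distance = 0.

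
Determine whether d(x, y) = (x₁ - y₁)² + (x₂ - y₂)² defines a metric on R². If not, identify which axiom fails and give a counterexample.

No. The squared Euclidean distance fails the triangle inequality. Counterexample: x = (0, 0), y = (3, 5), z = (6, 10). d(x,z) = 6² + 10² = 136, but d(x,y) + d(y,z) = (3² + 5²) + (3² + 5²) = 34 + 34 = 68. Since 136 > 68, the triangle inequality is violated. (Note: √d, the ordinary Euclidean distance, IS a metric.)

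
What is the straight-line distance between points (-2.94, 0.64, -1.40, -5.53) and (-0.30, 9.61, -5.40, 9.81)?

√(Σ(x_i - y_i)²) = √((-2.94 - (-0.3))² + (0.64 - 9.61)² + (-1.4 - (-5.4))² + (-5.53 - 9.81)²)
= √((-2.64)² + (-8.97)² + 4² + (-15.34)²) = √(6.9696 + 80.4609 + 16 + 235.3156) = √338.7461 ≈ 18.4051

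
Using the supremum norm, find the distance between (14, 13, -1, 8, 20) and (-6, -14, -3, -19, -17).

max(|x_i - y_i|) = max(|14 - (-6)|, |13 - (-14)|, |-1 - (-3)|, |8 - (-19)|, |20 - (-17)|) = max(20, 27, 2, 27, 37) = 37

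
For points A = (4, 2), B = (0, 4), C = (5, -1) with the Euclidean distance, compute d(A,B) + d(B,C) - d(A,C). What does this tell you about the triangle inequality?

d(A,B) = √(4² + 2²) = √20 ≈ 4.4721, d(B,C) = √(5² + 5²) = √50 ≈ 7.0711, d(A,C) = √(1² + 3²) = √10 ≈ 3.1623.
d(A,B) + d(B,C) - d(A,C) = 4.4721 + 7.0711 - 3.1623 = 11.5432 - 3.1623 = 8.3809 (to 4 decimal places). This is ≥ 0, so the triangle inequality holds for these points.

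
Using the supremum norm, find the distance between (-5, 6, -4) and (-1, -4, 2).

max(|x_i - y_i|) = max(|-5 - (-1)|, |6 - (-4)|, |-4 - 2|) = max(4, 10, 6) = 10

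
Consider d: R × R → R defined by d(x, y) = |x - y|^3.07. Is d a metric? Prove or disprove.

No. d(x,y) = |x-y|^3.07 fails the triangle inequality since p = 3.07 > 1. Counterexample: x = -2, y = 9, z = 21. d(x,z) = |-2 - 21|^3.07 = 23^3.07 ≈ 15153.2035, but d(x,y) + d(y,z) = 11^3.07 + 12^3.07 ≈ 1574.2567 + 2056.2998 = 3630.5565. Since 15153.2035 > 3630.5565, the triangle inequality is violated.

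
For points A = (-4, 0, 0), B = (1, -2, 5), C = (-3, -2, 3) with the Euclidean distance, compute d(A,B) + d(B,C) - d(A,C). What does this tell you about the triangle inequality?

d(A,B) = √(5² + 2² + 5²) = √54 ≈ 7.3485, d(B,C) = √(4² + 0² + 2²) = √20 ≈ 4.4721, d(A,C) = √(1² + 2² + 3²) = √14 ≈ 3.7417.
d(A,B) + d(B,C) - d(A,C) = 7.3485 + 4.4721 - 3.7417 = 11.8206 - 3.7417 = 8.0789 (to 4 decimal places). This is ≥ 0, so the triangle inequality holds for these points.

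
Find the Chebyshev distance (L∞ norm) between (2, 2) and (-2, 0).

max(|x_i - y_i|) = max(|2 - (-2)|, |2 - 0|) = max(4, 2) = 4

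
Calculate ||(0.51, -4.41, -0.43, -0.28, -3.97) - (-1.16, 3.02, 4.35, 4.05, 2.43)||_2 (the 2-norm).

(Σ|x_i - y_i|^2)^(1/2) = (|0.51 - (-1.16)|^2 + |-4.41 - 3.02|^2 + |-0.43 - 4.35|^2 + |-0.28 - 4.05|^2 + |-3.97 - 2.43|^2)^(1/2)
= (1.67^2 + 7.43^2 + 4.78^2 + 4.33^2 + 6.4^2)^(1/2) = (2.7889 + 55.2049 + 22.8484 + 18.7489 + 40.96)^(1/2) = (140.5511)^(1/2) ≈ 11.8554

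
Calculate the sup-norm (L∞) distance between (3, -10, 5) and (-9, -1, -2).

max(|x_i - y_i|) = max(|3 - (-9)|, |-10 - (-1)|, |5 - (-2)|) = max(12, 9, 7) = 12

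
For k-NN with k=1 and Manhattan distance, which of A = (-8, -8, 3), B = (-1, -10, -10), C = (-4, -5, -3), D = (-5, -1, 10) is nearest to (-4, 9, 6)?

Distances: d(A) = 24, d(B) = 38, d(C) = 23, d(D) = 15. Nearest: D = (-5, -1, 10) with distance 15.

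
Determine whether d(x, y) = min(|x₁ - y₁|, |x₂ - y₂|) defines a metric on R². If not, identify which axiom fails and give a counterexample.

No. d fails identity of indiscernibles: take x = (2, 0) and y = (2, 2). Then d(x,y) = min(|2 - 2|, |0 - 2|) = min(0, 2) = 0, yet x ≠ y.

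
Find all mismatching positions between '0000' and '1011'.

Differing positions: 1, 3, 4. Hamming distance = 3.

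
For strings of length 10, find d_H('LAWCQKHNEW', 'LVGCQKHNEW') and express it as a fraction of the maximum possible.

Differing positions: 2, 3. Hamming distance = 2. The maximum possible Hamming distance for length-10 strings is 10, so d_H/10 = 2/10 = 0.2.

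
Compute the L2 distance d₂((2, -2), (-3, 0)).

√(Σ(x_i - y_i)²) = √((2 - (-3))² + (-2 - 0)²)
= √(5² + (-2)²) = √(25 + 4) = √29 ≈ 5.3852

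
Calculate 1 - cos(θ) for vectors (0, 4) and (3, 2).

With u = (0, 4), v = (3, 2):
u·v = 0·3 + 4·2 = 0 + 8 = 8.
|u| = √(0² + 4²) = √16, |v| = √(3² + 2²) = √13, so |u||v| = √(16·13) = √208.
cos θ = (u·v)/(|u||v|) = 8/√208 ≈ 0.5547
Cosine distance = 1 - cos θ ≈ 1 - 0.5547 = 0.4453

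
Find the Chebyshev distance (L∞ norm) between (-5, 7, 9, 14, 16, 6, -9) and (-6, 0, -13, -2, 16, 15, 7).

max(|x_i - y_i|) = max(|-5 - (-6)|, |7 - 0|, |9 - (-13)|, |14 - (-2)|, |16 - 16|, |6 - 15|, |-9 - 7|) = max(1, 7, 22, 16, 0, 9, 16) = 22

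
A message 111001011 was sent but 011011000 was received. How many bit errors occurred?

Differing positions: 1, 5, 8, 9. Hamming distance = 4.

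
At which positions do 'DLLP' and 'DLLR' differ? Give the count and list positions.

Differing positions: 4. Hamming distance = 1.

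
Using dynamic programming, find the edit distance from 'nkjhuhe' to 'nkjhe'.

Let D[i][j] be the edit distance between the first i characters of 'nkjhuhe' and the first j characters of 'nkjhe', with D[i][0] = i, D[0][j] = j, and D[i][j] = D[i-1][j-1] if the characters match, else 1 + min(D[i-1][j], D[i][j-1], D[i-1][j-1]). Filling the table (rows: prefixes of 'nkjhuhe', columns: prefixes of 'nkjhe'):
     ε  n  k  j  h  e
  ε  0  1  2  3  4  5
  n  1  0  1  2  3  4
  k  2  1  0  1  2  3
  j  3  2  1  0  1  2
  h  4  3  2  1  0  1
  u  5  4  3  2  1  1
  h  6  5  4  3  2  2
  e  7  6  5  4  3  2
The bottom-right entry gives D[7][5] = 2, so no sequence of fewer than 2 edits works. Backtracking through the table gives one optimal edit sequence (2 edits):
  nkjhuhe → nkjuhe (del h @4)
  nkjuhe → nkjhe (del u @4)
Edit distance = 2.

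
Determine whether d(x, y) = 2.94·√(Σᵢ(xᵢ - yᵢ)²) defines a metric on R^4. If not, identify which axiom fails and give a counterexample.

Yes. The L2 (Euclidean) norm induces a metric on R^4, and multiplying a metric by a positive constant 2.94 > 0 preserves all four axioms: non-negativity (2.94·||x-y|| ≥ 0), identity (2.94·||x-y|| = 0 ⟺ ||x-y|| = 0 ⟺ x = y), symmetry (||x-y|| = ||y-x||), and the triangle inequality (2.94·||x-z|| ≤ 2.94·||x-y|| + 2.94·||y-z||). So d is a metric.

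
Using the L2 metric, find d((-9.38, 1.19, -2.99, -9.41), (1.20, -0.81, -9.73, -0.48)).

√(Σ(x_i - y_i)²) = √((-9.38 - 1.2)² + (1.19 - (-0.81))² + (-2.99 - (-9.73))² + (-9.41 - (-0.48))²)
= √((-10.58)² + 2² + 6.74² + (-8.93)²) = √(111.9364 + 4 + 45.4276 + 79.7449) = √241.1089 ≈ 15.5277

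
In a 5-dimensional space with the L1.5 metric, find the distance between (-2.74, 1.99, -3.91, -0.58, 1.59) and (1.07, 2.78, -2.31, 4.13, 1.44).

(Σ|x_i - y_i|^1.5)^(1/1.5) = (|-2.74 - 1.07|^1.5 + |1.99 - 2.78|^1.5 + |-3.91 - (-2.31)|^1.5 + |-0.58 - 4.13|^1.5 + |1.59 - 1.44|^1.5)^(1/1.5)
= (3.81^1.5 + 0.79^1.5 + 1.6^1.5 + 4.71^1.5 + 0.15^1.5)^(1/1.5) ≈ (7.4368 + 0.7022 + 2.0239 + 10.2219 + 0.0581)^(1/1.5) = (20.4429)^(1/1.5) ≈ 7.4764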